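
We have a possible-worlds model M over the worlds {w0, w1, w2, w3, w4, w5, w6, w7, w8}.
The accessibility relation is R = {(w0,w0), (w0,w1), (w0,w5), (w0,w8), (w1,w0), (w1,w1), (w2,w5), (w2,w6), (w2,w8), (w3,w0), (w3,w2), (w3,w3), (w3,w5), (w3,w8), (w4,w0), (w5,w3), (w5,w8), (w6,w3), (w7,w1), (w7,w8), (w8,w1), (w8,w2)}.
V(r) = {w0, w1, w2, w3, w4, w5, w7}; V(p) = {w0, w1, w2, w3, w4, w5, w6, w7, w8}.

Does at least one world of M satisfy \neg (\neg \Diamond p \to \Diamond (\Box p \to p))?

Let φ = \neg (\neg \Diamond p \to \Diamond (\Box p \to p)). Evaluate φ at each world:
  w0 (successors {w0, w1, w5, w8}): φ is false.
  w1 (successors {w0, w1}): φ is false.
  w2 (successors {w5, w6, w8}): φ is false.
  w3 (successors {w0, w2, w3, w5, w8}): φ is false.
  w4 (successors {w0}): φ is false.
  w5 (successors {w3, w8}): φ is false.
  w6 (successors {w3}): φ is false.
  w7 (successors {w1, w8}): φ is false.
  w8 (successors {w1, w2}): φ is false.
For instance, at w3:
  At w3: \neg \Diamond p \to \Diamond (\Box p \to p) is true, so \neg (\neg \Diamond p \to \Diamond (\Box p \to p)) is false.
    At w3: \neg \Diamond p is false, \Diamond (\Box p \to p) is true, so \neg \Diamond p \to \Diamond (\Box p \to p) is true.
      At w3: \Diamond p is true, so \neg \Diamond p is false.
      At w3: \Diamond (\Box p \to p) requires \Box p \to p at some successor in {w0, w2, w3, w5, w8}.
        \Box p \to p holds at w0, so \Diamond (\Box p \to p) is true at w3.

No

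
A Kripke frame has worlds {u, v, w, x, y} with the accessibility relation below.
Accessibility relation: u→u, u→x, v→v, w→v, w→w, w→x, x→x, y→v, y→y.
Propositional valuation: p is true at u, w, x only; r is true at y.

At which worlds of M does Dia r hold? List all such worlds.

y

Let φ = Dia r. Evaluate φ at each world:
  u (successors {u, x}): φ is false.
  v (successors {v}): φ is false.
  w (successors {v, w, x}): φ is false.
  x (successors {x}): φ is false.
  y (successors {v, y}): φ is true.
For instance, at y:
  At y: Dia r requires r at some successor in {v, y}.
    r holds at y, so Dia r is true at y.
Satisfying worlds: {y}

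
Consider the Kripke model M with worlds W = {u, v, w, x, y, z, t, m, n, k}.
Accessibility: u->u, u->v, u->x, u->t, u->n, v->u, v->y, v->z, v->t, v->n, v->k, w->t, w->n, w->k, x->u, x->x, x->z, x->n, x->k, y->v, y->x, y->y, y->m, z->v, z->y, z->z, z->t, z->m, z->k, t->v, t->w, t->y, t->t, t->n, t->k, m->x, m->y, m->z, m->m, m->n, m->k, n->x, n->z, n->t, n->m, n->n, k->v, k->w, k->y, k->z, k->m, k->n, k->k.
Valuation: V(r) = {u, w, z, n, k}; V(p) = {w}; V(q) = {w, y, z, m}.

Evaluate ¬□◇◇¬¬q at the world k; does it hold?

At k: □◇◇¬¬q is true, so ¬□◇◇¬¬q is false.
  At k: □◇◇¬¬q requires ◇◇¬¬q at every successor {v, w, y, z, m, n, k}.
    At v: ◇◇¬¬q is true.
    At w: ◇◇¬¬q is true.
    At y: ◇◇¬¬q is true.
    At z: ◇◇¬¬q is true.
    At m: ◇◇¬¬q is true.
    At n: ◇◇¬¬q is true.
    At k: ◇◇¬¬q is true.
  So □◇◇¬¬q is true at k.

No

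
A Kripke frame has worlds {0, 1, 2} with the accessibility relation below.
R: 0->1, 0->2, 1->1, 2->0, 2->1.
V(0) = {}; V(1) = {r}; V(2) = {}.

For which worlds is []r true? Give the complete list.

1

Recall that []ψ holds at a world iff ψ holds at every accessible world, and <>ψ holds iff ψ holds at some accessible world.
Let φ = []r. Evaluate φ at each world:
  0 (successors {1, 2}): φ is false.
  1 (successors {1}): φ is true.
  2 (successors {0, 1}): φ is false.
For instance, at 0:
  At 0: []r requires r at every successor {1, 2}.
    r fails at 2, so []r is false at 0.
Satisfying worlds: {1}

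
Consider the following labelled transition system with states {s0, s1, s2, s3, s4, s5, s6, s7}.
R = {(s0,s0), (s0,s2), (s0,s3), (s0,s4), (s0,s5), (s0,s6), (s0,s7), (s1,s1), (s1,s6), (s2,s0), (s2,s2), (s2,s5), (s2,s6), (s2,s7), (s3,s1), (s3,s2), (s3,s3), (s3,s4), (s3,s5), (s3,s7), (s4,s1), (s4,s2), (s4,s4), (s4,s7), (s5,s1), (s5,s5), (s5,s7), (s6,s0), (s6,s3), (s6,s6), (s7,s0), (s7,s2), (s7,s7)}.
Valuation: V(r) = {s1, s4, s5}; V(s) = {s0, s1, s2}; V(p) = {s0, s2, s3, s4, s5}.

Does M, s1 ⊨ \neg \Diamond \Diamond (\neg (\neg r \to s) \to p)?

Recall that \Diamond ψ holds at a world iff ψ holds at some accessible world.
At s1: \Diamond \Diamond (\neg (\neg r \to s) \to p) is true, so \neg \Diamond \Diamond (\neg (\neg r \to s) \to p) is false.
  At s1: \Diamond \Diamond (\neg (\neg r \to s) \to p) requires \Diamond (\neg (\neg r \to s) \to p) at some successor in {s1, s6}.
    \Diamond (\neg (\neg r \to s) \to p) holds at s1, so \Diamond \Diamond (\neg (\neg r \to s) \to p) is true at s1.
      At s1: \Diamond (\neg (\neg r \to s) \to p) requires \neg (\neg r \to s) \to p at some successor in {s1, s6}.
        \neg (\neg r \to s) \to p holds at s1, so \Diamond (\neg (\neg r \to s) \to p) is true at s1.

No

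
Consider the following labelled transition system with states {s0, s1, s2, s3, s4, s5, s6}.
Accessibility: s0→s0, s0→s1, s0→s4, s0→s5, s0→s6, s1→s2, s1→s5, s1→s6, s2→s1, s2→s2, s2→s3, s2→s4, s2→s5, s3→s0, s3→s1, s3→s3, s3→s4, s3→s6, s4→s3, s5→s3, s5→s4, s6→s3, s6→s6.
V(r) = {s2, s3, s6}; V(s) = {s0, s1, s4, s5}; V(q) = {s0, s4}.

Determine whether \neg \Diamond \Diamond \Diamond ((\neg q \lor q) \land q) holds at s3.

No

At s3: \Diamond \Diamond \Diamond ((\neg q \lor q) \land q) is true, so \neg \Diamond \Diamond \Diamond ((\neg q \lor q) \land q) is false.
  At s3: \Diamond \Diamond \Diamond ((\neg q \lor q) \land q) requires \Diamond \Diamond ((\neg q \lor q) \land q) at some successor in {s0, s1, s3, s4, s6}.
    \Diamond \Diamond ((\neg q \lor q) \land q) holds at s0, so \Diamond \Diamond \Diamond ((\neg q \lor q) \land q) is true at s3.
      At s0: \Diamond \Diamond ((\neg q \lor q) \land q) requires \Diamond ((\neg q \lor q) \land q) at some successor in {s0, s1, s4, s5, s6}.
        \Diamond ((\neg q \lor q) \land q) holds at s0, so \Diamond \Diamond ((\neg q \lor q) \land q) is true at s0.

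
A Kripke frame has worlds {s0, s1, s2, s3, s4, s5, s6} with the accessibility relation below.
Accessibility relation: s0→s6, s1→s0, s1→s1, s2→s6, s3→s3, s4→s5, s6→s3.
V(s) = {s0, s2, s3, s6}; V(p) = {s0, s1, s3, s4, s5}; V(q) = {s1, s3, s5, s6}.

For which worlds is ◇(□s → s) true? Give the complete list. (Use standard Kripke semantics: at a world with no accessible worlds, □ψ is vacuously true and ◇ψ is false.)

Let φ = ◇(□s → s). Evaluate φ at each world:
  s0 (successors {s6}): φ is true.
  s1 (successors {s0, s1}): φ is true.
  s2 (successors {s6}): φ is true.
  s3 (successors {s3}): φ is true.
  s4 (successors {s5}): φ is false.
  s5 (successors ∅): φ is false.
  s6 (successors {s3}): φ is true.
For instance, at s3:
  At s3: ◇(□s → s) requires □s → s at some successor in {s3}.
    □s → s holds at s3, so ◇(□s → s) is true at s3.
      At s3: □s is true, s is true, so □s → s is true.
Satisfying worlds: {s0, s1, s2, s3, s6}

s0, s1, s2, s3, s6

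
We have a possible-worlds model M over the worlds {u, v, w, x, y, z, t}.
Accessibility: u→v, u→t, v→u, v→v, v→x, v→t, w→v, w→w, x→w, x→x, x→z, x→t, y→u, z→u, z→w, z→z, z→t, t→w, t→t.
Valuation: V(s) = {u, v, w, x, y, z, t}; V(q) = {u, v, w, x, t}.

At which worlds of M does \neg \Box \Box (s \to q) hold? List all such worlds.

v, x, z

Let φ = \neg \Box \Box (s \to q). Evaluate φ at each world:
  u (successors {v, t}): φ is false.
  v (successors {u, v, x, t}): φ is true.
  w (successors {v, w}): φ is false.
  x (successors {w, x, z, t}): φ is true.
  y (successors {u}): φ is false.
  z (successors {u, w, z, t}): φ is true.
  t (successors {w, t}): φ is false.
For instance, at y:
  At y: \Box \Box (s \to q) is true, so \neg \Box \Box (s \to q) is false.
    At y: \Box \Box (s \to q) requires \Box (s \to q) at every successor {u}.
      At u: \Box (s \to q) is true.
    So \Box \Box (s \to q) is true at y.
Satisfying worlds: {v, x, z}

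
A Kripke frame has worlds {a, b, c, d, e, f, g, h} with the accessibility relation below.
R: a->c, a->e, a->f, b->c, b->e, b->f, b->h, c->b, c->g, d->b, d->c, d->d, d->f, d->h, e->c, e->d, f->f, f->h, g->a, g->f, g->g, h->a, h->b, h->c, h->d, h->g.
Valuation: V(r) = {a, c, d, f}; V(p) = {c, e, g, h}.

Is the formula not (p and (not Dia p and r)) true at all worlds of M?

Let φ = not (p and (not Dia p and r)). Evaluate φ at each world:
  a (successors {c, e, f}): φ is true.
  b (successors {c, e, f, h}): φ is true.
  c (successors {b, g}): φ is true.
  d (successors {b, c, d, f, h}): φ is true.
  e (successors {c, d}): φ is true.
  f (successors {f, h}): φ is true.
  g (successors {a, f, g}): φ is true.
  h (successors {a, b, c, d, g}): φ is true.
For instance, at g:
  At g: p and (not Dia p and r) is false, so not (p and (not Dia p and r)) is true.
    At g: p is true, not Dia p and r is false, so p and (not Dia p and r) is false.
      At g: not Dia p is false, r is false, so not Dia p and r is false.

Yes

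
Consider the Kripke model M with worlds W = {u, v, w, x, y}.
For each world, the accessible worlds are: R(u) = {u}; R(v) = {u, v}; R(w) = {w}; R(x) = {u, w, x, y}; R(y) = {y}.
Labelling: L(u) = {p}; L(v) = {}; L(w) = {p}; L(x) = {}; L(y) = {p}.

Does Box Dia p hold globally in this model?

Yes

Let φ = Box Dia p. Evaluate φ at each world:
  u (successors {u}): φ is true.
  v (successors {u, v}): φ is true.
  w (successors {w}): φ is true.
  x (successors {u, w, x, y}): φ is true.
  y (successors {y}): φ is true.
For instance, at w:
  At w: Box Dia p requires Dia p at every successor {w}.
      At w: Dia p requires p at some successor in {w}.
        p holds at w, so Dia p is true at w.
  So Box Dia p is true at w.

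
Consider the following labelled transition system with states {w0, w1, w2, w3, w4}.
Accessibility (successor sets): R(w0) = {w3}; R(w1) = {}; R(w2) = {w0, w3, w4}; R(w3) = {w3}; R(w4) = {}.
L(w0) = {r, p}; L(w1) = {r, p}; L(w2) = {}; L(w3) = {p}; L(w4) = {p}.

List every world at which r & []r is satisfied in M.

w1

Let φ = r & []r. Evaluate φ at each world:
  w0 (successors {w3}): φ is false.
  w1 (successors ∅): φ is true.
  w2 (successors {w0, w3, w4}): φ is false.
  w3 (successors {w3}): φ is false.
  w4 (successors ∅): φ is false.
For instance, at w2:
  At w2: r is false, []r is false, so r & []r is false.
    At w2: []r requires r at every successor {w0, w3, w4}.
      r fails at w3, so []r is false at w2.
Satisfying worlds: {w1}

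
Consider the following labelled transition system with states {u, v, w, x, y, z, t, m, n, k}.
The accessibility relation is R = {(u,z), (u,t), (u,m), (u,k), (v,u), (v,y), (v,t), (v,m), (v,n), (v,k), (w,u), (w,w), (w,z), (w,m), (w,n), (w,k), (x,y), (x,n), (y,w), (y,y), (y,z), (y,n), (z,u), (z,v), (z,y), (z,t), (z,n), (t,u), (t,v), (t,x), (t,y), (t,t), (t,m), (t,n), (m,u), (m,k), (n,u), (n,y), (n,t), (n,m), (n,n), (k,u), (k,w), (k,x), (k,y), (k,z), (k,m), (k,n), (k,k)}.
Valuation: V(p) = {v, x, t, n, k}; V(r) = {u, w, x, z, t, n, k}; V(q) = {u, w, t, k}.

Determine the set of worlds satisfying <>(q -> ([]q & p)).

Let φ = <>(q -> ([]q & p)). Evaluate φ at each world:
  u (successors {z, t, m, k}): φ is true.
  v (successors {u, y, t, m, n, k}): φ is true.
  w (successors {u, w, z, m, n, k}): φ is true.
  x (successors {y, n}): φ is true.
  y (successors {w, y, z, n}): φ is true.
  z (successors {u, v, y, t, n}): φ is true.
  t (successors {u, v, x, y, t, m, n}): φ is true.
  m (successors {u, k}): φ is false.
  n (successors {u, y, t, m, n}): φ is true.
  k (successors {u, w, x, y, z, m, n, k}): φ is true.
For instance, at x:
  At x: <>(q -> ([]q & p)) requires q -> ([]q & p) at some successor in {y, n}.
    q -> ([]q & p) holds at y, so <>(q -> ([]q & p)) is true at x.
      At y: q is false, []q & p is false, so q -> ([]q & p) is true.
Satisfying worlds: {u, v, w, x, y, z, t, n, k}

u, v, w, x, y, z, t, n, k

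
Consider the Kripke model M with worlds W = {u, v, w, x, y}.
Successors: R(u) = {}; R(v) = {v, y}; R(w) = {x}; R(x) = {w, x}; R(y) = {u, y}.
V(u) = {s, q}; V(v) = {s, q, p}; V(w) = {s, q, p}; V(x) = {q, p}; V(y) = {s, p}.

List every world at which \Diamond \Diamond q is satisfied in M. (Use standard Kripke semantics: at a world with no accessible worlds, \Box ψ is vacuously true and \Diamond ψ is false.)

Let φ = \Diamond \Diamond q. Evaluate φ at each world:
  u (successors ∅): φ is false.
  v (successors {v, y}): φ is true.
  w (successors {x}): φ is true.
  x (successors {w, x}): φ is true.
  y (successors {u, y}): φ is true.
For instance, at v:
  At v: \Diamond \Diamond q requires \Diamond q at some successor in {v, y}.
    \Diamond q holds at v, so \Diamond \Diamond q is true at v.
      At v: \Diamond q requires q at some successor in {v, y}.
        q holds at v, so \Diamond q is true at v.
Satisfying worlds: {v, w, x, y}

v, w, x, y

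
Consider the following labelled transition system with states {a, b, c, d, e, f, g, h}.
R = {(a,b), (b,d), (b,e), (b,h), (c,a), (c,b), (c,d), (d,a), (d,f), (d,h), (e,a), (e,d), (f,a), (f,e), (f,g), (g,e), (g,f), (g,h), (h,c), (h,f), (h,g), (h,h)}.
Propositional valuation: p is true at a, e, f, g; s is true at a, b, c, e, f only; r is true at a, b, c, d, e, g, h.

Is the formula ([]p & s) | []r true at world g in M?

No

Recall that []ψ holds at a world iff ψ holds at every accessible world, and <>ψ holds iff ψ holds at some accessible world.
At g: []p & s is false, []r is false, so ([]p & s) | []r is false.
  At g: []p is false, s is false, so []p & s is false.
    At g: []p requires p at every successor {e, f, h}.
      p fails at h, so []p is false at g.
  At g: []r requires r at every successor {e, f, h}.
    r fails at f, so []r is false at g.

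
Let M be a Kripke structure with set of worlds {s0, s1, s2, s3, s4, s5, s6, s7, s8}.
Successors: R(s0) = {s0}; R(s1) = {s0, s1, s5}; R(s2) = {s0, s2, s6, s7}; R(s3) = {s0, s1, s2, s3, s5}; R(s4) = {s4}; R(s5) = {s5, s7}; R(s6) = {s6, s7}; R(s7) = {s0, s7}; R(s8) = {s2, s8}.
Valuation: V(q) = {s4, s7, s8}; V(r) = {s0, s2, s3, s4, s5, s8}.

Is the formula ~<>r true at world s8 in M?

No

At s8: <>r is true, so ~<>r is false.
  At s8: <>r requires r at some successor in {s2, s8}.
    r holds at s2, so <>r is true at s8.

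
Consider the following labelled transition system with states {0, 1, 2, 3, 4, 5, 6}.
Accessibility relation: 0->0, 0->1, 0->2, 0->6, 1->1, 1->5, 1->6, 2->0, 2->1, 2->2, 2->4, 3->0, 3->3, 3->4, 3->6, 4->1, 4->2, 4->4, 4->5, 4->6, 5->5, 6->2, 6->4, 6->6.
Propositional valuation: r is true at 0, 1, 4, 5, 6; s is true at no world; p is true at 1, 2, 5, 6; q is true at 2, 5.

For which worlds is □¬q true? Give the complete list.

Recall that □ψ holds at a world iff ψ holds at every accessible world, and ◇ψ holds iff ψ holds at some accessible world.
Let φ = □¬q. Evaluate φ at each world:
  0 (successors {0, 1, 2, 6}): φ is false.
  1 (successors {1, 5, 6}): φ is false.
  2 (successors {0, 1, 2, 4}): φ is false.
  3 (successors {0, 3, 4, 6}): φ is true.
  4 (successors {1, 2, 4, 5, 6}): φ is false.
  5 (successors {5}): φ is false.
  6 (successors {2, 4, 6}): φ is false.
For instance, at 3:
  At 3: □¬q requires ¬q at every successor {0, 3, 4, 6}.
    At 0: ¬q is true.
    At 3: ¬q is true.
    At 4: ¬q is true.
    At 6: ¬q is true.
  So □¬q is true at 3.
Satisfying worlds: {3}

3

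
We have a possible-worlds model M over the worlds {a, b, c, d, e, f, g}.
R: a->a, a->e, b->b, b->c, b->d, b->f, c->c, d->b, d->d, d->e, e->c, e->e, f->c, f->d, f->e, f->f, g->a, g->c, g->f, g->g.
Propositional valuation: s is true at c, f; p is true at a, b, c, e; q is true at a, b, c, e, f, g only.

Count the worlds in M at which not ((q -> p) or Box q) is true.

1

Recall that Box ψ holds at a world iff ψ holds at every accessible world, and Dia ψ holds iff ψ holds at some accessible world.
Let φ = not ((q -> p) or Box q). Evaluate φ at each world:
  a (successors {a, e}): φ is false.
  b (successors {b, c, d, f}): φ is false.
  c (successors {c}): φ is false.
  d (successors {b, d, e}): φ is false.
  e (successors {c, e}): φ is false.
  f (successors {c, d, e, f}): φ is true.
  g (successors {a, c, f, g}): φ is false.
For instance, at c:
  At c: (q -> p) or Box q is true, so not ((q -> p) or Box q) is false.
    At c: q -> p is true, Box q is true, so (q -> p) or Box q is true.
      At c: Box q requires q at every successor {c}.
        At c: q is true.
      So Box q is true at c.
Satisfying worlds: {f}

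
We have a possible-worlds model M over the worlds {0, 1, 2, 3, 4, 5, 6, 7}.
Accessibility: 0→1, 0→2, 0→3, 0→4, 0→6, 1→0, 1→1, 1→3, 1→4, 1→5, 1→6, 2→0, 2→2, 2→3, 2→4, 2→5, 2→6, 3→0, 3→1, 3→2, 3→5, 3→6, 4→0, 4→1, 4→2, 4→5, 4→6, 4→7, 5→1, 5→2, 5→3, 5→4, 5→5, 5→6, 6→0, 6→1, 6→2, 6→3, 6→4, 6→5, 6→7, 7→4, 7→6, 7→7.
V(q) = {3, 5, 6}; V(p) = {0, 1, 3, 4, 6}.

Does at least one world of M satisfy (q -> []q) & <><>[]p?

Let φ = (q -> []q) & <><>[]p. Evaluate φ at each world:
  0 (successors {1, 2, 3, 4, 6}): φ is false.
  1 (successors {0, 1, 3, 4, 5, 6}): φ is false.
  2 (successors {0, 2, 3, 4, 5, 6}): φ is false.
  3 (successors {0, 1, 2, 5, 6}): φ is false.
  4 (successors {0, 1, 2, 5, 6, 7}): φ is false.
  5 (successors {1, 2, 3, 4, 5, 6}): φ is false.
  6 (successors {0, 1, 2, 3, 4, 5, 7}): φ is false.
  7 (successors {4, 6, 7}): φ is false.
For instance, at 0:
  At 0: q -> []q is true, <><>[]p is false, so (q -> []q) & <><>[]p is false.
    At 0: q is false, []q is false, so q -> []q is true.
      At 0: []q requires q at every successor {1, 2, 3, 4, 6}.
        q fails at 1, so []q is false at 0.
    At 0: <><>[]p requires <>[]p at some successor in {1, 2, 3, 4, 6}.
      At 1: <>[]p is false.
      At 2: <>[]p is false.
      At 3: <>[]p is false.
      At 4: <>[]p is false.
      At 6: <>[]p is false.
    So <><>[]p is false at 0.

No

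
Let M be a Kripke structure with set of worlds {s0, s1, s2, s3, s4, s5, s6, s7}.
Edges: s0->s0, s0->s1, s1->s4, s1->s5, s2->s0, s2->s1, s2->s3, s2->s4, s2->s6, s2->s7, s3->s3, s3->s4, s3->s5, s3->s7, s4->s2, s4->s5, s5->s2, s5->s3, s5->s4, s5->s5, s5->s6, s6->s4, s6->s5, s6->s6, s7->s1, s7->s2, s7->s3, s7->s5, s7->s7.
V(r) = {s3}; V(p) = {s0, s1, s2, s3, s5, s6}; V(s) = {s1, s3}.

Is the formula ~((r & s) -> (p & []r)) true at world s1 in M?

No

At s1: (r & s) -> (p & []r) is true, so ~((r & s) -> (p & []r)) is false.
  At s1: r & s is false, p & []r is false, so (r & s) -> (p & []r) is true.
    At s1: p is true, []r is false, so p & []r is false.
      At s1: []r requires r at every successor {s4, s5}.
        r fails at s4, so []r is false at s1.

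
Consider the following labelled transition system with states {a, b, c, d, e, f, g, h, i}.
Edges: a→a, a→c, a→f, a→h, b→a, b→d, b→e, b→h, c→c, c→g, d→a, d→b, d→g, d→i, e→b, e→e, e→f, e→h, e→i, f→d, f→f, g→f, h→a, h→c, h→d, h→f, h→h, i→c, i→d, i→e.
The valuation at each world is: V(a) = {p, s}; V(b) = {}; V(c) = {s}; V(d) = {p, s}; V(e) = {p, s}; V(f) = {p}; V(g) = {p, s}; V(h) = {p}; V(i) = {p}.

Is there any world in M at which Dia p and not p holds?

Let φ = Dia p and not p. Evaluate φ at each world:
  a (successors {a, c, f, h}): φ is false.
  b (successors {a, d, e, h}): φ is true.
  c (successors {c, g}): φ is true.
  d (successors {a, b, g, i}): φ is false.
  e (successors {b, e, f, h, i}): φ is false.
  f (successors {d, f}): φ is false.
  g (successors {f}): φ is false.
  h (successors {a, c, d, f, h}): φ is false.
  i (successors {c, d, e}): φ is false.
Detail at b (witness):
  At b: Dia p is true, not p is true, so Dia p and not p is true.
    At b: Dia p requires p at some successor in {a, d, e, h}.
      p holds at a, so Dia p is true at b.

Yes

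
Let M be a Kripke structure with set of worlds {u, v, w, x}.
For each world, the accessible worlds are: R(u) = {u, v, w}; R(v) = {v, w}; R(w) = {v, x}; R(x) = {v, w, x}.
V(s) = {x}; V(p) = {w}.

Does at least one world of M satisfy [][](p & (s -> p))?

Let φ = [][](p & (s -> p)). Evaluate φ at each world:
  u (successors {u, v, w}): φ is false.
  v (successors {v, w}): φ is false.
  w (successors {v, x}): φ is false.
  x (successors {v, w, x}): φ is false.
For instance, at u:
  At u: [][](p & (s -> p)) requires [](p & (s -> p)) at every successor {u, v, w}.
    [](p & (s -> p)) fails at u, so [][](p & (s -> p)) is false at u.
      At u: [](p & (s -> p)) requires p & (s -> p) at every successor {u, v, w}.
        p & (s -> p) fails at u, so [](p & (s -> p)) is false at u.

No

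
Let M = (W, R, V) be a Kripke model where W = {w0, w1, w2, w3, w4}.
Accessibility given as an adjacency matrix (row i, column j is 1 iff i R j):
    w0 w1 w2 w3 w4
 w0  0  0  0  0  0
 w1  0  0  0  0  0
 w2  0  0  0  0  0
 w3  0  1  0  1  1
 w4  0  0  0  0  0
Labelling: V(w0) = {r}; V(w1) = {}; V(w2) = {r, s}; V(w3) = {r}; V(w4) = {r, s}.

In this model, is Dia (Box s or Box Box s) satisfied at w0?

Recall that Box ψ holds at a world iff ψ holds at every accessible world, and Dia ψ holds iff ψ holds at some accessible world.
At w0: no accessible worlds, so Dia (Box s or Box Box s) is false.

No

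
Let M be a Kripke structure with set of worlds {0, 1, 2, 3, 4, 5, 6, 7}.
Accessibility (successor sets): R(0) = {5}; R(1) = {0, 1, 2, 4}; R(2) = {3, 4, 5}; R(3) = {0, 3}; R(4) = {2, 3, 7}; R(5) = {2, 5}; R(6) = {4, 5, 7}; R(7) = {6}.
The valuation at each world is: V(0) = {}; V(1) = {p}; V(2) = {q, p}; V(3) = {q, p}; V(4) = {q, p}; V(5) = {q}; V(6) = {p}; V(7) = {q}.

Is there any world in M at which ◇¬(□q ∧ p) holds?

Yes

Let φ = ◇¬(□q ∧ p). Evaluate φ at each world:
  0 (successors {5}): φ is true.
  1 (successors {0, 1, 2, 4}): φ is true.
  2 (successors {3, 4, 5}): φ is true.
  3 (successors {0, 3}): φ is true.
  4 (successors {2, 3, 7}): φ is true.
  5 (successors {2, 5}): φ is true.
  6 (successors {4, 5, 7}): φ is true.
  7 (successors {6}): φ is false.
Detail at 0 (witness):
  At 0: ◇¬(□q ∧ p) requires ¬(□q ∧ p) at some successor in {5}.
    ¬(□q ∧ p) holds at 5, so ◇¬(□q ∧ p) is true at 0.
      At 5: □q ∧ p is false, so ¬(□q ∧ p) is true.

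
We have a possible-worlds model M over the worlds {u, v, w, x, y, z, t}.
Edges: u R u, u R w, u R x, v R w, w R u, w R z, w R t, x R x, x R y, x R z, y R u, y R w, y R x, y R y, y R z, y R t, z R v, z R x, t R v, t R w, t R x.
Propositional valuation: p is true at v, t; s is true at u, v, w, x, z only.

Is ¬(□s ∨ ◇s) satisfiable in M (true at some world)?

Recall that □ψ holds at a world iff ψ holds at every accessible world, and ◇ψ holds iff ψ holds at some accessible world.
Let φ = ¬(□s ∨ ◇s). Evaluate φ at each world:
  u (successors {u, w, x}): φ is false.
  v (successors {w}): φ is false.
  w (successors {u, z, t}): φ is false.
  x (successors {x, y, z}): φ is false.
  y (successors {u, w, x, y, z, t}): φ is false.
  z (successors {v, x}): φ is false.
  t (successors {v, w, x}): φ is false.
For instance, at u:
  At u: □s ∨ ◇s is true, so ¬(□s ∨ ◇s) is false.
    At u: □s is true, ◇s is true, so □s ∨ ◇s is true.
      At u: □s requires s at every successor {u, w, x}.
        At u: s is true.
        At w: s is true.
        At x: s is true.
      So □s is true at u.
      At u: ◇s requires s at some successor in {u, w, x}.
        s holds at u, so ◇s is true at u.

No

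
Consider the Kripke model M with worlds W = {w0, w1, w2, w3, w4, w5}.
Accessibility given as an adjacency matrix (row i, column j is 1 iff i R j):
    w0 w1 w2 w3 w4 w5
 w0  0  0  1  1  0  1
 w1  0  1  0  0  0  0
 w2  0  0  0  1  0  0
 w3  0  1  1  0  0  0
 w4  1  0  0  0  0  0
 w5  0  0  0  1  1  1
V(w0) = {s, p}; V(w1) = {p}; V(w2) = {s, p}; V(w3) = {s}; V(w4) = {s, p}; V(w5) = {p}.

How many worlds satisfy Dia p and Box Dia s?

3

Let φ = Dia p and Box Dia s. Evaluate φ at each world:
  w0 (successors {w2, w3, w5}): φ is true.
  w1 (successors {w1}): φ is false.
  w2 (successors {w3}): φ is false.
  w3 (successors {w1, w2}): φ is false.
  w4 (successors {w0}): φ is true.
  w5 (successors {w3, w4, w5}): φ is true.
For instance, at w0:
  At w0: Dia p is true, Box Dia s is true, so Dia p and Box Dia s is true.
    At w0: Dia p requires p at some successor in {w2, w3, w5}.
      p holds at w2, so Dia p is true at w0.
    At w0: Box Dia s requires Dia s at every successor {w2, w3, w5}.
      At w2: Dia s is true.
      At w3: Dia s is true.
      At w5: Dia s is true.
    So Box Dia s is true at w0.
Satisfying worlds: {w0, w4, w5}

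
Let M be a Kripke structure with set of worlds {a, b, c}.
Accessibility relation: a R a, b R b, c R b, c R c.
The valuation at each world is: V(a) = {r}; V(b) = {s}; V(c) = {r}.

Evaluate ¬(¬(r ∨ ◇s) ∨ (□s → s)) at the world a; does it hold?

At a: ¬(r ∨ ◇s) ∨ (□s → s) is true, so ¬(¬(r ∨ ◇s) ∨ (□s → s)) is false.
  At a: ¬(r ∨ ◇s) is false, □s → s is true, so ¬(r ∨ ◇s) ∨ (□s → s) is true.
    At a: r ∨ ◇s is true, so ¬(r ∨ ◇s) is false.
      At a: r is true, ◇s is false, so r ∨ ◇s is true.
    At a: □s is false, s is false, so □s → s is true.
      At a: □s requires s at every successor {a}.
        s fails at a, so □s is false at a.

No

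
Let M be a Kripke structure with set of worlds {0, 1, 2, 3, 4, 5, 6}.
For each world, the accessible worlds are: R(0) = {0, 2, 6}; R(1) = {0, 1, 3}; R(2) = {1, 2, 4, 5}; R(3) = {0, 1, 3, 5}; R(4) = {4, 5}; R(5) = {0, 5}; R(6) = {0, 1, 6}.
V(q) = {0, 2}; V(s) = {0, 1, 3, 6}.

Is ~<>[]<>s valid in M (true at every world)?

No

Let φ = ~<>[]<>s. Evaluate φ at each world:
  0 (successors {0, 2, 6}): φ is false.
  1 (successors {0, 1, 3}): φ is false.
  2 (successors {1, 2, 4, 5}): φ is false.
  3 (successors {0, 1, 3, 5}): φ is false.
  4 (successors {4, 5}): φ is false.
  5 (successors {0, 5}): φ is false.
  6 (successors {0, 1, 6}): φ is false.
Detail at 0 (counterexample):
  At 0: <>[]<>s is true, so ~<>[]<>s is false.
    At 0: <>[]<>s requires []<>s at some successor in {0, 2, 6}.
      []<>s holds at 0, so <>[]<>s is true at 0.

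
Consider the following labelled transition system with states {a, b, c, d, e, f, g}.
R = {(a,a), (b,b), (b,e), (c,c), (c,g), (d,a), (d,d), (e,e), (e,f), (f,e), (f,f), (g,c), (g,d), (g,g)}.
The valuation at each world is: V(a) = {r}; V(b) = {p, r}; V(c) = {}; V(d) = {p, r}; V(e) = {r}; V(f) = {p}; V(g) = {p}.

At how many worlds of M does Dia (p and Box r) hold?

Let φ = Dia (p and Box r). Evaluate φ at each world:
  a (successors {a}): φ is false.
  b (successors {b, e}): φ is true.
  c (successors {c, g}): φ is false.
  d (successors {a, d}): φ is true.
  e (successors {e, f}): φ is false.
  f (successors {e, f}): φ is false.
  g (successors {c, d, g}): φ is true.
For instance, at a:
  At a: Dia (p and Box r) requires p and Box r at some successor in {a}.
    At a: p and Box r is false.
  So Dia (p and Box r) is false at a.
Satisfying worlds: {b, d, g}

3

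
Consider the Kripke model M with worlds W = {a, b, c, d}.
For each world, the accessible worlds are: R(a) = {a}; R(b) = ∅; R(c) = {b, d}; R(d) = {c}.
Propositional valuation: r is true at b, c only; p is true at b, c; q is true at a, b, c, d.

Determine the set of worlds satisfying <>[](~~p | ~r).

Let φ = <>[](~~p | ~r). Evaluate φ at each world:
  a (successors {a}): φ is true.
  b (successors ∅): φ is false.
  c (successors {b, d}): φ is true.
  d (successors {c}): φ is true.
For instance, at d:
  At d: <>[](~~p | ~r) requires [](~~p | ~r) at some successor in {c}.
    [](~~p | ~r) holds at c, so <>[](~~p | ~r) is true at d.
      At c: [](~~p | ~r) requires ~~p | ~r at every successor {b, d}.
        At b: ~~p | ~r is true.
        At d: ~~p | ~r is true.
      So [](~~p | ~r) is true at c.
Satisfying worlds: {a, c, d}

a, c, d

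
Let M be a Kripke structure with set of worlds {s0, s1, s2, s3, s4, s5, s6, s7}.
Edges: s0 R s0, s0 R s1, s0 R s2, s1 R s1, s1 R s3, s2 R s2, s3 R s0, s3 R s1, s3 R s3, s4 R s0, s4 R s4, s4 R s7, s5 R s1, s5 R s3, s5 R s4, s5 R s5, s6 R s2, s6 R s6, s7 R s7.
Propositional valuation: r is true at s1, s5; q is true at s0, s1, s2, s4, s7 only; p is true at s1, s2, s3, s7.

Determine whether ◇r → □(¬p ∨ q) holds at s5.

No

Recall that □ψ holds at a world iff ψ holds at every accessible world, and ◇ψ holds iff ψ holds at some accessible world.
At s5: ◇r is true, □(¬p ∨ q) is false, so ◇r → □(¬p ∨ q) is false.
  At s5: ◇r requires r at some successor in {s1, s3, s4, s5}.
    r holds at s1, so ◇r is true at s5.
  At s5: □(¬p ∨ q) requires ¬p ∨ q at every successor {s1, s3, s4, s5}.
    ¬p ∨ q fails at s3, so □(¬p ∨ q) is false at s5.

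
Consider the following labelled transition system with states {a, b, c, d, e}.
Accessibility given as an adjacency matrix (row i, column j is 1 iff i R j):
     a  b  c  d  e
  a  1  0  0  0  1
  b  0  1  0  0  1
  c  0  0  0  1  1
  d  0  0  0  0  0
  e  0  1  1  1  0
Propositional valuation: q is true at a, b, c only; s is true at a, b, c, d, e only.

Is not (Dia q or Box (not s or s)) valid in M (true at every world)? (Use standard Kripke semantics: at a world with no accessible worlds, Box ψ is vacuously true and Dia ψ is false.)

No

Let φ = not (Dia q or Box (not s or s)). Evaluate φ at each world:
  a (successors {a, e}): φ is false.
  b (successors {b, e}): φ is false.
  c (successors {d, e}): φ is false.
  d (successors ∅): φ is false.
  e (successors {b, c, d}): φ is false.
Detail at a (counterexample):
  At a: Dia q or Box (not s or s) is true, so not (Dia q or Box (not s or s)) is false.
    At a: Dia q is true, Box (not s or s) is true, so Dia q or Box (not s or s) is true.
      At a: Dia q requires q at some successor in {a, e}.
        q holds at a, so Dia q is true at a.
      At a: Box (not s or s) requires not s or s at every successor {a, e}.
        At a: not s or s is true.
        At e: not s or s is true.
      So Box (not s or s) is true at a.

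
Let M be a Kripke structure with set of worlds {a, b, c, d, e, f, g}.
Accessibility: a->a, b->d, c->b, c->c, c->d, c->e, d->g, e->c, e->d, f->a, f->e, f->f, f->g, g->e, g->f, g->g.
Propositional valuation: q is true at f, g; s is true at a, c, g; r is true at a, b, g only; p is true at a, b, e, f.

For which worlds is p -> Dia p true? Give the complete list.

Recall that Dia ψ holds at a world iff ψ holds at some accessible world.
Let φ = p -> Dia p. Evaluate φ at each world:
  a (successors {a}): φ is true.
  b (successors {d}): φ is false.
  c (successors {b, c, d, e}): φ is true.
  d (successors {g}): φ is true.
  e (successors {c, d}): φ is false.
  f (successors {a, e, f, g}): φ is true.
  g (successors {e, f, g}): φ is true.
For instance, at e:
  At e: p is true, Dia p is false, so p -> Dia p is false.
    At e: Dia p requires p at some successor in {c, d}.
      At c: p is false.
      At d: p is false.
    So Dia p is false at e.
Satisfying worlds: {a, c, d, f, g}

a, c, d, f, g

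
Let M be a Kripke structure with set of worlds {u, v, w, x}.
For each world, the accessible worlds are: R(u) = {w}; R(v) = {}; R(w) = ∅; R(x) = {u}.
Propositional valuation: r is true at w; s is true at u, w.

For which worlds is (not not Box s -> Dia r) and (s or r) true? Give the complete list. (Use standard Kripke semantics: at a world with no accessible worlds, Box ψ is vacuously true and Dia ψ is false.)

Let φ = (not not Box s -> Dia r) and (s or r). Evaluate φ at each world:
  u (successors {w}): φ is true.
  v (successors ∅): φ is false.
  w (successors ∅): φ is false.
  x (successors {u}): φ is false.
For instance, at u:
  At u: not not Box s -> Dia r is true, s or r is true, so (not not Box s -> Dia r) and (s or r) is true.
    At u: not not Box s is true, Dia r is true, so not not Box s -> Dia r is true.
      At u: not Box s is false, so not not Box s is true.
      At u: Dia r requires r at some successor in {w}.
        r holds at w, so Dia r is true at u.
Satisfying worlds: {u}

u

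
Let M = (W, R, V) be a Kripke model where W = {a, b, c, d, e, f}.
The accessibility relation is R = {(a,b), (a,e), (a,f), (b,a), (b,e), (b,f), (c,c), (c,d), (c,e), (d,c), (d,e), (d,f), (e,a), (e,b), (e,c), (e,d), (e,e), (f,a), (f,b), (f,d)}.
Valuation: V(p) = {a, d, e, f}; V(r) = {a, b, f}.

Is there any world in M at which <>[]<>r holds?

Yes

Recall that []ψ holds at a world iff ψ holds at every accessible world, and <>ψ holds iff ψ holds at some accessible world.
Let φ = <>[]<>r. Evaluate φ at each world:
  a (successors {b, e, f}): φ is true.
  b (successors {a, e, f}): φ is true.
  c (successors {c, d, e}): φ is false.
  d (successors {c, e, f}): φ is true.
  e (successors {a, b, c, d, e}): φ is true.
  f (successors {a, b, d}): φ is true.
Detail at a (witness):
  At a: <>[]<>r requires []<>r at some successor in {b, e, f}.
    []<>r holds at b, so <>[]<>r is true at a.
      At b: []<>r requires <>r at every successor {a, e, f}.
        At a: <>r is true.
        At e: <>r is true.
        At f: <>r is true.
      So []<>r is true at b.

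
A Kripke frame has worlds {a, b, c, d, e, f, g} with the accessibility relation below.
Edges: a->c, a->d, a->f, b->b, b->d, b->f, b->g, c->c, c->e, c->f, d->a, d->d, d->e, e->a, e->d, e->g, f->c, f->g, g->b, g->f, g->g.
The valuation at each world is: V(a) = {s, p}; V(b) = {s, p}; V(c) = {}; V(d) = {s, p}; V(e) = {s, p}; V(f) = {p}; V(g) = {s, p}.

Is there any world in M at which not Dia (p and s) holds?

Let φ = not Dia (p and s). Evaluate φ at each world:
  a (successors {c, d, f}): φ is false.
  b (successors {b, d, f, g}): φ is false.
  c (successors {c, e, f}): φ is false.
  d (successors {a, d, e}): φ is false.
  e (successors {a, d, g}): φ is false.
  f (successors {c, g}): φ is false.
  g (successors {b, f, g}): φ is false.
For instance, at f:
  At f: Dia (p and s) is true, so not Dia (p and s) is false.
    At f: Dia (p and s) requires p and s at some successor in {c, g}.
      p and s holds at g, so Dia (p and s) is true at f.

No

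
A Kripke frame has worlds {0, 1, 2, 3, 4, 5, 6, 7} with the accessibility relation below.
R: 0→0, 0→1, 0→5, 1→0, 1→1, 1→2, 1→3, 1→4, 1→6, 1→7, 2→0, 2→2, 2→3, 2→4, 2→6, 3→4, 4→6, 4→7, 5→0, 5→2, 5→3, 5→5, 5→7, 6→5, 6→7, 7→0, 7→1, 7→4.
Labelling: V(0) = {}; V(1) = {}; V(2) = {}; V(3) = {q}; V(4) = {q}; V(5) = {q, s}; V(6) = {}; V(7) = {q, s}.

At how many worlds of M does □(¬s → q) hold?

Recall that □ψ holds at a world iff ψ holds at every accessible world, and ◇ψ holds iff ψ holds at some accessible world.
Let φ = □(¬s → q). Evaluate φ at each world:
  0 (successors {0, 1, 5}): φ is false.
  1 (successors {0, 1, 2, 3, 4, 6, 7}): φ is false.
  2 (successors {0, 2, 3, 4, 6}): φ is false.
  3 (successors {4}): φ is true.
  4 (successors {6, 7}): φ is false.
  5 (successors {0, 2, 3, 5, 7}): φ is false.
  6 (successors {5, 7}): φ is true.
  7 (successors {0, 1, 4}): φ is false.
For instance, at 6:
  At 6: □(¬s → q) requires ¬s → q at every successor {5, 7}.
    At 5: ¬s → q is true.
    At 7: ¬s → q is true.
  So □(¬s → q) is true at 6.
Satisfying worlds: {3, 6}

2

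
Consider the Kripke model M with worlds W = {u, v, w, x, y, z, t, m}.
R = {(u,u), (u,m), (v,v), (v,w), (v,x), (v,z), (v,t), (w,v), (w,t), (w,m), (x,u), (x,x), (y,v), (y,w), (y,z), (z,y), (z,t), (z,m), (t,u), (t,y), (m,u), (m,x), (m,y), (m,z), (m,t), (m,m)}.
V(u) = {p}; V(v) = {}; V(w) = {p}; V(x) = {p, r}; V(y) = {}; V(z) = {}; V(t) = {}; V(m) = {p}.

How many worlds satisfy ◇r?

3

Let φ = ◇r. Evaluate φ at each world:
  u (successors {u, m}): φ is false.
  v (successors {v, w, x, z, t}): φ is true.
  w (successors {v, t, m}): φ is false.
  x (successors {u, x}): φ is true.
  y (successors {v, w, z}): φ is false.
  z (successors {y, t, m}): φ is false.
  t (successors {u, y}): φ is false.
  m (successors {u, x, y, z, t, m}): φ is true.
For instance, at w:
  At w: ◇r requires r at some successor in {v, t, m}.
    At v: r is false.
    At t: r is false.
    At m: r is false.
  So ◇r is false at w.
Satisfying worlds: {v, x, m}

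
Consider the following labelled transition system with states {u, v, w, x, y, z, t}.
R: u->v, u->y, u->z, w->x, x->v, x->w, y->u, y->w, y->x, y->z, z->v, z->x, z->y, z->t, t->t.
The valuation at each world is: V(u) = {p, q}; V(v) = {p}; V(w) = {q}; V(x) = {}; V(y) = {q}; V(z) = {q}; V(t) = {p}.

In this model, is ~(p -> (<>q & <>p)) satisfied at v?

Yes

At v: p -> (<>q & <>p) is false, so ~(p -> (<>q & <>p)) is true.
  At v: p is true, <>q & <>p is false, so p -> (<>q & <>p) is false.
    At v: <>q is false, <>p is false, so <>q & <>p is false.
      At v: no accessible worlds, so <>q is false.
      At v: no accessible worlds, so <>p is false.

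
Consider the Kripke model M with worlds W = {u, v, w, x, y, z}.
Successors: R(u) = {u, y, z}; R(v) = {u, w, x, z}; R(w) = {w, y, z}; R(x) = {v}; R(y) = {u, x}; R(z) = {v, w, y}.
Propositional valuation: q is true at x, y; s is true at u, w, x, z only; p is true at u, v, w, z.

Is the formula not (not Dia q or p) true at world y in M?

Yes

At y: not Dia q or p is false, so not (not Dia q or p) is true.
  At y: not Dia q is false, p is false, so not Dia q or p is false.
    At y: Dia q is true, so not Dia q is false.
      At y: Dia q requires q at some successor in {u, x}.
        q holds at x, so Dia q is true at y.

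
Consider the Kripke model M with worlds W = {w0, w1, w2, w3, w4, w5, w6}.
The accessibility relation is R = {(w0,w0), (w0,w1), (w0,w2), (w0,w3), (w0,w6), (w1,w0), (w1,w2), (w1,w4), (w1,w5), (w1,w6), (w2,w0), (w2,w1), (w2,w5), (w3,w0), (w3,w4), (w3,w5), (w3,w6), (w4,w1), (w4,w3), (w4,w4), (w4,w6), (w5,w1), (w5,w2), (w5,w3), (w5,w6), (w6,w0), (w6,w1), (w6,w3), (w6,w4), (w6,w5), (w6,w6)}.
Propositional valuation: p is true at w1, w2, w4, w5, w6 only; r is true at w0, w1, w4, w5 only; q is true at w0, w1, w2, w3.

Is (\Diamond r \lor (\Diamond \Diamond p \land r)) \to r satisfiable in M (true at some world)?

Yes

Recall that \Diamond ψ holds at a world iff ψ holds at some accessible world.
Let φ = (\Diamond r \lor (\Diamond \Diamond p \land r)) \to r. Evaluate φ at each world:
  w0 (successors {w0, w1, w2, w3, w6}): φ is true.
  w1 (successors {w0, w2, w4, w5, w6}): φ is true.
  w2 (successors {w0, w1, w5}): φ is false.
  w3 (successors {w0, w4, w5, w6}): φ is false.
  w4 (successors {w1, w3, w4, w6}): φ is true.
  w5 (successors {w1, w2, w3, w6}): φ is true.
  w6 (successors {w0, w1, w3, w4, w5, w6}): φ is false.
Detail at w0 (witness):
  At w0: \Diamond r \lor (\Diamond \Diamond p \land r) is true, r is true, so (\Diamond r \lor (\Diamond \Diamond p \land r)) \to r is true.
    At w0: \Diamond r is true, \Diamond \Diamond p \land r is true, so \Diamond r \lor (\Diamond \Diamond p \land r) is true.
      At w0: \Diamond r requires r at some successor in {w0, w1, w2, w3, w6}.
        r holds at w0, so \Diamond r is true at w0.
      At w0: \Diamond \Diamond p is true, r is true, so \Diamond \Diamond p \land r is true.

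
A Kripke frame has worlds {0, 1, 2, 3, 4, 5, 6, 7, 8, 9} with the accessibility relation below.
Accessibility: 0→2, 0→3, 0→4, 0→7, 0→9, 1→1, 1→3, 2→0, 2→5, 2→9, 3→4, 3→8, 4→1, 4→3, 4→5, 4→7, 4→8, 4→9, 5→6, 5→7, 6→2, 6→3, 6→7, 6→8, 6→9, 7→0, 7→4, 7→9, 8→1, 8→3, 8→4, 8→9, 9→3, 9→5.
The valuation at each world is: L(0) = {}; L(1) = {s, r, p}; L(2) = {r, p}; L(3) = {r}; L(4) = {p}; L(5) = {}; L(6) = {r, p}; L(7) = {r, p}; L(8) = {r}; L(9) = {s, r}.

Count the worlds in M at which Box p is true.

Recall that Box ψ holds at a world iff ψ holds at every accessible world, and Dia ψ holds iff ψ holds at some accessible world.
Let φ = Box p. Evaluate φ at each world:
  0 (successors {2, 3, 4, 7, 9}): φ is false.
  1 (successors {1, 3}): φ is false.
  2 (successors {0, 5, 9}): φ is false.
  3 (successors {4, 8}): φ is false.
  4 (successors {1, 3, 5, 7, 8, 9}): φ is false.
  5 (successors {6, 7}): φ is true.
  6 (successors {2, 3, 7, 8, 9}): φ is false.
  7 (successors {0, 4, 9}): φ is false.
  8 (successors {1, 3, 4, 9}): φ is false.
  9 (successors {3, 5}): φ is false.
For instance, at 8:
  At 8: Box p requires p at every successor {1, 3, 4, 9}.
    p fails at 3, so Box p is false at 8.
Satisfying worlds: {5}

1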